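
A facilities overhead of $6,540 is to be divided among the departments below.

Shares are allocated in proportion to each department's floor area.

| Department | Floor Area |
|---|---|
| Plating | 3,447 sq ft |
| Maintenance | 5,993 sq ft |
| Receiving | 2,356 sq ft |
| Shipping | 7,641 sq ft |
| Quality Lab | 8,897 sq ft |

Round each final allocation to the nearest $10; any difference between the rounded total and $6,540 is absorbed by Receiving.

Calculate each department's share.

Plating: $800 | Maintenance: $1,380 | Receiving: $550 | Shipping: $1,760 | Quality Lab: $2,050

Sum of floor area: 28,334.
Unrounded shares: Plating 3,447/28,334 × $6,540 = 795.63; Maintenance 5,993/28,334 × $6,540 = 1,383.29; Receiving 2,356/28,334 × $6,540 = 543.81; Shipping 7,641/28,334 × $6,540 = 1,763.68; Quality Lab 8,897/28,334 × $6,540 = 2,053.59.
After rounding ($10): Plating $800; Maintenance $1,380; Receiving $540; Shipping $1,760; Quality Lab $2,050. Sum = $6,530.
Difference $6,540 − $6,530 = +$10 applied to Receiving: Receiving becomes $550.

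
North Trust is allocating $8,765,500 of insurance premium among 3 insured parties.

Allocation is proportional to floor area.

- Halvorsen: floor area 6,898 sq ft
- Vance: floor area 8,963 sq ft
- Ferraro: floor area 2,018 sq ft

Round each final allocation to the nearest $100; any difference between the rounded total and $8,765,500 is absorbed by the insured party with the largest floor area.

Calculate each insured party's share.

Combined floor area = 17,879.
Raw shares: Halvorsen 6,898/17,879 × $8,765,500 = 3,381,868.06; Vance 8,963/17,879 × $8,765,500 = 4,394,271.30; Ferraro 2,018/17,879 × $8,765,500 = 989,360.65.
At nearest $100: Halvorsen $3,381,900; Vance $4,394,300; Ferraro $989,400. Sum = $8,765,600.
Difference $8,765,500 − $8,765,600 = −$100 applied to largest floor area (Vance): Vance becomes $4,394,200.

Halvorsen: $3,381,900 · Vance: $4,394,200 · Ferraro: $989,400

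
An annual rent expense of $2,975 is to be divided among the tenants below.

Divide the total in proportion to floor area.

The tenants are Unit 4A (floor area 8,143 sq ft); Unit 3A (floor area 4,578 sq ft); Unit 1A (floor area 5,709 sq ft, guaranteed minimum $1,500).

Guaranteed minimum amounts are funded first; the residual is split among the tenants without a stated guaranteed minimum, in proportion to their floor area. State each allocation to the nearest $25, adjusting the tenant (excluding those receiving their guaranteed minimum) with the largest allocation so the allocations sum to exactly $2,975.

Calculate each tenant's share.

Unit 4A: $950 | Unit 3A: $525 | Unit 1A: $1,500

Guaranteed amounts: Unit 1A $1,500. Balance $1,475.
Balance split over remaining floor area 12,721: Unit 4A 944.18 → $950; Unit 3A 530.82 → $525.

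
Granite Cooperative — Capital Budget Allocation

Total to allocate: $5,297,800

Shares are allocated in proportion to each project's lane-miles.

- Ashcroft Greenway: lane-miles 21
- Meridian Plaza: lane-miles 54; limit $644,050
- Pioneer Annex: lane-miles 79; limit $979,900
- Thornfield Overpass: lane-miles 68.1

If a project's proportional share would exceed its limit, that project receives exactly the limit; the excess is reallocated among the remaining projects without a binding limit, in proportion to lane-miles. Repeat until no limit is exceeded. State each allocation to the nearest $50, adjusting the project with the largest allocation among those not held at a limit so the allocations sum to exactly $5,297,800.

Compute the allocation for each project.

Combined lane-miles = 222.1.
Pro-rata shares before constraints: Ashcroft Greenway 500,917.60; Meridian Plaza 1,288,073.84; Pioneer Annex 1,884,404.32; Thornfield Overpass 1,624,404.23.
Capped: Meridian Plaza ($644,050), Pioneer Annex ($979,900); remaining pool $3,673,850 reallocated over remaining lane-miles 89.1.
Remaining shares: Ashcroft Greenway 865,890.57 → $865,900; Thornfield Overpass 2,807,959.43 → $2,807,950.

Ashcroft Greenway: $865,900; Meridian Plaza: $644,050; Pioneer Annex: $979,900; Thornfield Overpass: $2,807,950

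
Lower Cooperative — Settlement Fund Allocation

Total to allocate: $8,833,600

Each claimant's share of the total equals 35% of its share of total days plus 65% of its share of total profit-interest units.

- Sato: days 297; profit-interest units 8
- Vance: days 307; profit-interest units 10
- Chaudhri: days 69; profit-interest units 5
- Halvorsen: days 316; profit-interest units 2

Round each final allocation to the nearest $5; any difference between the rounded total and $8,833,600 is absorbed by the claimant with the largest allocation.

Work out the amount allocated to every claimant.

Days total 989; profit-interest units total 25.
Composite weights (35% days + 65% profit-interest units): Sato 0.3131; Vance 0.3686; Chaudhri 0.1544; Halvorsen 0.1638.
Pro-rata amounts: Sato 2,765,854.64; Vance 3,256,463.32; Chaudhri 1,364,072.19; Halvorsen 1,447,209.85.
After rounding ($5): Sato $2,765,855; Vance $3,256,465; Chaudhri $1,364,070; Halvorsen $1,447,210. Sum = $8,833,600.
No rounding difference to absorb.

Sato: $2,765,855; Vance: $3,256,465; Chaudhri: $1,364,070; Halvorsen: $1,447,210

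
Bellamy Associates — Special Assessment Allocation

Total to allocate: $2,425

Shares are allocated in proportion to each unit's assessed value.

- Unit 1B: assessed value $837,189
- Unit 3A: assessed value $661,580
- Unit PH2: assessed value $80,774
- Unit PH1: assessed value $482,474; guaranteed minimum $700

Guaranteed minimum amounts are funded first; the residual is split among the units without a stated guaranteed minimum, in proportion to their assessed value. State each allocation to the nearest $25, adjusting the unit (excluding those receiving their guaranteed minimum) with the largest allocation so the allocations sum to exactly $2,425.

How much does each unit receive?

Fund the minimums — Unit PH1 $700. Residual $1,725.
Residual split over remaining assessed value 1,579,543: Unit 1B 914.28 → $925; Unit 3A 722.50 → $725; Unit PH2 88.21 → $100.
Rounding difference −$25 applied to Unit 1B → $900.

Unit 1B: $900 · Unit 3A: $725 · Unit PH2: $100 · Unit PH1: $700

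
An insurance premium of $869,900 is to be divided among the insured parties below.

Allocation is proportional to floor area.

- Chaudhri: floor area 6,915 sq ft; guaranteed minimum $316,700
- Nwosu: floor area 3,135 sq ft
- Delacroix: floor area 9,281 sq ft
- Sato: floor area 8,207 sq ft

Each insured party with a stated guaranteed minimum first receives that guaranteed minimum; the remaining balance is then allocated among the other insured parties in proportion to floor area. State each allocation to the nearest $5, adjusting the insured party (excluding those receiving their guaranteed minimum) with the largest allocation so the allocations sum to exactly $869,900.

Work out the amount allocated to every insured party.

Fund the minimums — Chaudhri $316,700. Residual $553,200.
Residual split over remaining floor area 20,623: Nwosu 84,094.55 → $84,095; Delacroix 248,957.44 → $248,955; Sato 220,148.01 → $220,150.

Chaudhri: $316,700 · Nwosu: $84,095 · Delacroix: $248,955 · Sato: $220,150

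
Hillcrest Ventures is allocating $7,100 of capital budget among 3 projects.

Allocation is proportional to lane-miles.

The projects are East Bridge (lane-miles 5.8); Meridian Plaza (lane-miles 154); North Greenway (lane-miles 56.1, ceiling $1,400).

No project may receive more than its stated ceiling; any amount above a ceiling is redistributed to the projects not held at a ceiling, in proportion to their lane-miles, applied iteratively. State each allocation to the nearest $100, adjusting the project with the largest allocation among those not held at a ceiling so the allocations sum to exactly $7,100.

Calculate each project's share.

East Bridge: $200; Meridian Plaza: $5,500; North Greenway: $1,400

Sum of lane-miles: 215.9.
Unconstrained shares: East Bridge 190.74; Meridian Plaza 5,064.38; North Greenway 1,844.88.
Cap binds for North Greenway ($1,400); balance $5,700 reallocated over remaining lane-miles 159.8.
Redistributed shares: East Bridge 206.88 → $200; Meridian Plaza 5,493.12 → $5,500.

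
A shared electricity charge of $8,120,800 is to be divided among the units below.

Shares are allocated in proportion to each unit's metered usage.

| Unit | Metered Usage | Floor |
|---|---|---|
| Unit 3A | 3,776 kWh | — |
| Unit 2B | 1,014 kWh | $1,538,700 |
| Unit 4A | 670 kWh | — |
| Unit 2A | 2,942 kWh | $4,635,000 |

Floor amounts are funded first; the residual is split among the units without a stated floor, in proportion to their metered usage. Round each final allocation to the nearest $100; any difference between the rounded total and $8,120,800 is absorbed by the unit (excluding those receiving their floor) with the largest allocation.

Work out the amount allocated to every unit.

Minimums first: Unit 2B $1,538,700; Unit 2A $4,635,000. Balance $1,947,100.
Balance split over remaining metered usage 4,446: Unit 3A 1,653,677.37 → $1,653,700; Unit 4A 293,422.63 → $293,400.

Unit 3A: $1,653,700 · Unit 2B: $1,538,700 · Unit 4A: $293,400 · Unit 2A: $4,635,000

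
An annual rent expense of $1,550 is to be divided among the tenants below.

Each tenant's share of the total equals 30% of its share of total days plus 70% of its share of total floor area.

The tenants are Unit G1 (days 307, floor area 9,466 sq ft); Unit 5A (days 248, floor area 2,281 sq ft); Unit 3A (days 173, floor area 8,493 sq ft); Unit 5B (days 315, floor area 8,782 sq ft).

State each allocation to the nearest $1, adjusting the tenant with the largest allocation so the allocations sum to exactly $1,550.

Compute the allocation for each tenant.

Days total 1,043; floor area total 29,022.
Composite weights (30% days + 70% floor area): Unit G1 0.3166; Unit 5A 0.1263; Unit 3A 0.2546; Unit 5B 0.3024.
Unrounded shares: Unit G1 490.76; Unit 5A 195.84; Unit 3A 394.64; Unit 5B 468.76.
After rounding ($1): Unit G1 $491; Unit 5A $196; Unit 3A $395; Unit 5B $469. Sum = $1,551.
Difference $1,550 − $1,551 = −$1 applied to largest allocation (Unit G1): Unit G1 becomes $490.

Unit G1: $490 | Unit 5A: $196 | Unit 3A: $395 | Unit 5B: $469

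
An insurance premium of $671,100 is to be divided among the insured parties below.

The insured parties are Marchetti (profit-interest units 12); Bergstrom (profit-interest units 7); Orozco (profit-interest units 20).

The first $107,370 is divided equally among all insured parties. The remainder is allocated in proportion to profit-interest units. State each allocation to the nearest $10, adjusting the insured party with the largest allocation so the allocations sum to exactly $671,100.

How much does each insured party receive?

Marchetti: $209,250 · Bergstrom: $136,970 · Orozco: $324,880

Equal tier: $107,370 ÷ 3 = $35,790 apiece.
Remainder $563,730 by profit-interest units (total 39): Marchetti 173,455.38 → $173,460; Bergstrom 101,182.31 → $101,180; Orozco 289,092.31 → $289,090.
Totals: Marchetti $35,790 + $173,460 = $209,250; Bergstrom $35,790 + $101,180 = $136,970; Orozco $35,790 + $289,090 = $324,880.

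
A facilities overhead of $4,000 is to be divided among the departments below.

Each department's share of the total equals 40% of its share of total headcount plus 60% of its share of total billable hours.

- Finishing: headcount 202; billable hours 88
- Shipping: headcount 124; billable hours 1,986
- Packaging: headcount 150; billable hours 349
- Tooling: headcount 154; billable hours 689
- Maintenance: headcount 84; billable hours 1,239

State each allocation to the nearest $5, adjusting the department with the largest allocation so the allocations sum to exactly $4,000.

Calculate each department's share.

Finishing: $500 · Shipping: $1,375 · Packaging: $530 · Tooling: $725 · Maintenance: $870

Headcount total 714; billable hours total 4,351.
Blended shares (40% headcount + 60% billable hours): Finishing 0.1253; Shipping 0.3433; Packaging 0.1322; Tooling 0.1813; Maintenance 0.2179.
Raw shares: Finishing 501.20; Shipping 1,373.34; Packaging 528.64; Tooling 725.15; Maintenance 871.66.
At nearest $5: Finishing $500; Shipping $1,375; Packaging $530; Tooling $725; Maintenance $870. Sum = $4,000.
No rounding difference to absorb.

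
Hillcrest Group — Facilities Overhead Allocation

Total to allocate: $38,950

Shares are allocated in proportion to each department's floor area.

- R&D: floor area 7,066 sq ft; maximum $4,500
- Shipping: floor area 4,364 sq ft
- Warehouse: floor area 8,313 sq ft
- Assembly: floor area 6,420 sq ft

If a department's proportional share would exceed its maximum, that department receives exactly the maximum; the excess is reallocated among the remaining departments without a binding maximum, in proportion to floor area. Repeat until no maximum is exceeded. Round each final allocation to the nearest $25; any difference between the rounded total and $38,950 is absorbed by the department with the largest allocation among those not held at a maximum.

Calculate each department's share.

R&D: $4,500; Shipping: $7,875; Warehouse: $15,000; Assembly: $11,575

Total floor area = 26,163.
Proportional shares (ignoring caps): R&D 10,519.46; Shipping 6,496.88; Warehouse 12,375.93; Assembly 9,557.73.
Cap binds for R&D ($4,500); residual $34,450 reallocated over remaining floor area 19,097.
Remaining shares: Shipping 7,872.43 → $7,875; Warehouse 14,996.22 → $15,000; Assembly 11,581.35 → $11,575.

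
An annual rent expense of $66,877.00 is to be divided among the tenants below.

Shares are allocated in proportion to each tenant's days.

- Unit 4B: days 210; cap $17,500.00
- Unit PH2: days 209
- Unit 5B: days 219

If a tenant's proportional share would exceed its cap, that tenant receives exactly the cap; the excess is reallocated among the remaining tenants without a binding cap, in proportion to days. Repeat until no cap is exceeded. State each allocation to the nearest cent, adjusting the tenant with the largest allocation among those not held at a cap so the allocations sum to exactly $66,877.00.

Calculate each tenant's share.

Days total: 638.
Pro-rata shares before constraints: Unit 4B 22,012.8056; Unit PH2 21,907.9828; Unit 5B 22,956.2116.
Cap binds for Unit 4B ($17,500.00); residual $49,377.00 reallocated over remaining days 428.
Remaining shares: Unit PH2 24,111.6659 → $24,111.67; Unit 5B 25,265.3341 → $25,265.33.

Unit 4B: $17,500.00 · Unit PH2: $24,111.67 · Unit 5B: $25,265.33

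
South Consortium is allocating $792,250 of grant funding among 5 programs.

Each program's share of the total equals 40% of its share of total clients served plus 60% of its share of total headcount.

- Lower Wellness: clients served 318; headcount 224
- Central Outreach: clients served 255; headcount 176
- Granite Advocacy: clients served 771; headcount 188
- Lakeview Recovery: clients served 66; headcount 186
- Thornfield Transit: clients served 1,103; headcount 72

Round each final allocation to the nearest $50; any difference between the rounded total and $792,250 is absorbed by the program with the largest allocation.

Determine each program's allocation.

Totals — clients served 2,513, headcount 846.
Composite weights (40% clients served + 60% headcount): Lower Wellness 0.2095; Central Outreach 0.1654; Granite Advocacy 0.2561; Lakeview Recovery 0.1424; Thornfield Transit 0.2266.
Proportional shares: Lower Wellness 165,962.15; Central Outreach 131,047.37; Granite Advocacy 202,859.72; Lakeview Recovery 112,832.46; Thornfield Transit 179,548.32.
After rounding ($50): Lower Wellness $165,950; Central Outreach $131,050; Granite Advocacy $202,850; Lakeview Recovery $112,850; Thornfield Transit $179,550. Sum = $792,250.
Sum already equals the total — no adjustment.

Lower Wellness: $165,950 · Central Outreach: $131,050 · Granite Advocacy: $202,850 · Lakeview Recovery: $112,850 · Thornfield Transit: $179,550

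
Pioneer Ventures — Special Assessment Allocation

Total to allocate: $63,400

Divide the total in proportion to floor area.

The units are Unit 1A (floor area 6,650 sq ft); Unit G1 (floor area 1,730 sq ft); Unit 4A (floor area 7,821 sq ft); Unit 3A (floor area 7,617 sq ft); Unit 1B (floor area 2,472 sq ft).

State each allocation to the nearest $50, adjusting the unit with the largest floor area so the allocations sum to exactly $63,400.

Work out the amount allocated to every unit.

Combined floor area = 26,290.
Raw shares: Unit 1A 6,650/26,290 × $63,400 = 16,036.90; Unit G1 1,730/26,290 × $63,400 = 4,172.00; Unit 4A 7,821/26,290 × $63,400 = 18,860.84; Unit 3A 7,617/26,290 × $63,400 = 18,368.88; Unit 1B 2,472/26,290 × $63,400 = 5,961.38.
At nearest $50: Unit 1A $16,050; Unit G1 $4,150; Unit 4A $18,850; Unit 3A $18,350; Unit 1B $5,950. Sum = $63,350.
Difference $63,400 − $63,350 = +$50 applied to largest floor area (Unit 4A): Unit 4A becomes $18,900.

Unit 1A: $16,050; Unit G1: $4,150; Unit 4A: $18,900; Unit 3A: $18,350; Unit 1B: $5,950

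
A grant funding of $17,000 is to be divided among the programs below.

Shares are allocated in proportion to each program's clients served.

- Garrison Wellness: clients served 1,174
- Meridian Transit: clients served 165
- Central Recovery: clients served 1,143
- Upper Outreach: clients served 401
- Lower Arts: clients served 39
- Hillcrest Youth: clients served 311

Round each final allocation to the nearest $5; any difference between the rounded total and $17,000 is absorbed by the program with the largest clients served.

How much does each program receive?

Garrison Wellness: $6,170; Meridian Transit: $870; Central Recovery: $6,010; Upper Outreach: $2,110; Lower Arts: $205; Hillcrest Youth: $1,635

Combined clients served = 1,174 + 165 + 1,143 + 401 + 39 + 311 = 3,233.
Proportional shares: Garrison Wellness 6,173.21; Meridian Transit 867.62; Central Recovery 6,010.21; Upper Outreach 2,108.57; Lower Arts 205.07; Hillcrest Youth 1,635.32.
At nearest $5: Garrison Wellness $6,175; Meridian Transit $870; Central Recovery $6,010; Upper Outreach $2,110; Lower Arts $205; Hillcrest Youth $1,635. Sum = $17,005.
Difference $17,000 − $17,005 = −$5 applied to largest clients served (Garrison Wellness): Garrison Wellness becomes $6,170.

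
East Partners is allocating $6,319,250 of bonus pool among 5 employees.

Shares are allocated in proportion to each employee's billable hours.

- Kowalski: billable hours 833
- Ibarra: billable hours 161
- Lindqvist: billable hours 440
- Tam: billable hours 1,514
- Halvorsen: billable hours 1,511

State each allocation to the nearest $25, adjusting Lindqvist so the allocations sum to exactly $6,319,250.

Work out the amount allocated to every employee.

Combined billable hours = 4,459.
Pro-rata amounts: Kowalski 833/4,459 × $6,319,250 = 1,180,519.23; Ibarra 161/4,459 × $6,319,250 = 228,167.58; Lindqvist 440/4,459 × $6,319,250 = 623,563.58; Tam 1,514/4,459 × $6,319,250 = 2,145,625.59; Halvorsen 1,511/4,459 × $6,319,250 = 2,141,374.02.
Rounded to nearest $25: Kowalski $1,180,525; Ibarra $228,175; Lindqvist $623,575; Tam $2,145,625; Halvorsen $2,141,375. Sum = $6,319,275.
Difference $6,319,250 − $6,319,275 = −$25 applied to Lindqvist: Lindqvist becomes $623,550.

Kowalski: $1,180,525 · Ibarra: $228,175 · Lindqvist: $623,550 · Tam: $2,145,625 · Halvorsen: $2,141,375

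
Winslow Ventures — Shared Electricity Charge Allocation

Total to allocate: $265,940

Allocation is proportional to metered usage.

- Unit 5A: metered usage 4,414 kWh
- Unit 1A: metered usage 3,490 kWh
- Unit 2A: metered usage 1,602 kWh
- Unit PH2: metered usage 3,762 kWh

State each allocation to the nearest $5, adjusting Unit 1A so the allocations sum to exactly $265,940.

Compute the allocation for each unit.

Unit 5A: $88,475 | Unit 1A: $69,950 | Unit 2A: $32,110 | Unit PH2: $75,405

Sum of metered usage: 13,268.
Proportional shares: Unit 5A 4,414/13,268 × $265,940 = 88,472.95; Unit 1A 3,490/13,268 × $265,940 = 69,952.56; Unit 2A 1,602/13,268 × $265,940 = 32,110.03; Unit PH2 3,762/13,268 × $265,940 = 75,404.45.
After rounding ($5): Unit 5A $88,475; Unit 1A $69,955; Unit 2A $32,110; Unit PH2 $75,405. Sum = $265,945.
Difference $265,940 − $265,945 = −$5 applied to Unit 1A: Unit 1A becomes $69,950.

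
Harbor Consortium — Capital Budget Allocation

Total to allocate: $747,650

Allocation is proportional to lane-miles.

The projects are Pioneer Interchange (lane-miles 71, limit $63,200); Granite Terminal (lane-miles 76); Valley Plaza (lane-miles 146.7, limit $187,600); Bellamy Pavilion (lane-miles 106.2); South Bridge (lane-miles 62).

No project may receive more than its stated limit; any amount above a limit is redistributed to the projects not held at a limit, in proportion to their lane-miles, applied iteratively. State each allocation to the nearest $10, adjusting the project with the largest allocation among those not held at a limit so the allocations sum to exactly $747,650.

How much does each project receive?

Combined lane-miles = 461.9.
Unconstrained shares: Pioneer Interchange 114,923.47; Granite Terminal 123,016.67; Valley Plaza 237,454.55; Bellamy Pavilion 171,899.61; South Bridge 100,355.70.
Cap binds for Pioneer Interchange ($63,200), Valley Plaza ($187,600); balance $496,850 reallocated over remaining lane-miles 244.2.
Redistributed shares: Granite Terminal 154,629.81 → $154,630; Bellamy Pavilion 216,074.82 → $216,070; South Bridge 126,145.37 → $126,150.

Pioneer Interchange: $63,200 | Granite Terminal: $154,630 | Valley Plaza: $187,600 | Bellamy Pavilion: $216,070 | South Bridge: $126,150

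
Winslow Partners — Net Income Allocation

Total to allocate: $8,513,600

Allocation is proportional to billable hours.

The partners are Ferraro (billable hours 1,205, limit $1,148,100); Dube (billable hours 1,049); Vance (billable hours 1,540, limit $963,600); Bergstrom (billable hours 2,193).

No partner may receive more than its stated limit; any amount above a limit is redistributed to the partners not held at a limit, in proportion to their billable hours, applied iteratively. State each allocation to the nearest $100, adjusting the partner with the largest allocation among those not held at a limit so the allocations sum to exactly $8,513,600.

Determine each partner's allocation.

Combined billable hours = 5,987.
Unconstrained shares: Ferraro 1,713,527.31; Dube 1,491,693.07; Vance 2,189,902.12; Bergstrom 3,118,477.50.
Cap binds for Ferraro ($1,148,100), Vance ($963,600); residual $6,401,900 reallocated over remaining billable hours 3,242.
Shares after redistribution: Dube 2,071,435.26 → $2,071,400; Bergstrom 4,330,464.74 → $4,330,500.

Ferraro: $1,148,100; Dube: $2,071,400; Vance: $963,600; Bergstrom: $4,330,500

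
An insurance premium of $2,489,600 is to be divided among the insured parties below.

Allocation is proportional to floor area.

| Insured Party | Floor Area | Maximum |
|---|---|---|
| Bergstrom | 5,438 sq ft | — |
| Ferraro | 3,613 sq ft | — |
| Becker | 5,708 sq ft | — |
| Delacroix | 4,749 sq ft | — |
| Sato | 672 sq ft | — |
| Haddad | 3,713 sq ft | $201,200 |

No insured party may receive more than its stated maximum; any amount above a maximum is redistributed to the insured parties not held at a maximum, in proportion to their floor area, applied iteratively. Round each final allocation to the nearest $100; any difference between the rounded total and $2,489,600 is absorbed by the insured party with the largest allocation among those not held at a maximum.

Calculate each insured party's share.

Total floor area = 23,893.
Proportional shares (ignoring caps): Bergstrom 566,628.08; Ferraro 376,466.95; Becker 594,761.51; Delacroix 494,835.74; Sato 70,020.98; Haddad 386,886.74.
Capped: Haddad ($201,200); balance $2,288,400 reallocated over remaining floor area 20,180.
Remaining shares: Bergstrom 616,665.97 → $616,700; Ferraro 409,712.05 → $409,700; Becker 647,283.81 → $647,300; Delacroix 538,533.78 → $538,500; Sato 76,204.40 → $76,200.

Bergstrom: $616,700; Ferraro: $409,700; Becker: $647,300; Delacroix: $538,500; Sato: $76,200; Haddad: $201,200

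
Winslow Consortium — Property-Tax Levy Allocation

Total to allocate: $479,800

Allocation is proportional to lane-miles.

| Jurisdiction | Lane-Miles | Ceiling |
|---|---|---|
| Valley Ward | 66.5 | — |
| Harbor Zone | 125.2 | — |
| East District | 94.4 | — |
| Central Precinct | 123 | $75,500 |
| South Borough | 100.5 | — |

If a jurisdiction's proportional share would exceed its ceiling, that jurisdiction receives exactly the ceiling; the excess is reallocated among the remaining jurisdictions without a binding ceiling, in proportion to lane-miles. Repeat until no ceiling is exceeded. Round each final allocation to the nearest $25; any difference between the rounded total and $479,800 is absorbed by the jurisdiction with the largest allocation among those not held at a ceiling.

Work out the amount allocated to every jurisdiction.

Lane-miles total: 509.6.
Proportional shares (ignoring caps): Valley Ward 62,611.26; Harbor Zone 117,878.65; East District 88,879.75; Central Precinct 115,807.30; South Borough 94,623.04.
Held at cap: Central Precinct ($75,500); residual $404,300 reallocated over remaining lane-miles 386.6.
Remaining shares: Valley Ward 69,544.62 → $69,550; Harbor Zone 130,932.13 → $130,925; East District 98,721.99 → $98,725; South Borough 105,101.27 → $105,100.

Valley Ward: $69,550 · Harbor Zone: $130,925 · East District: $98,725 · Central Precinct: $75,500 · South Borough: $105,100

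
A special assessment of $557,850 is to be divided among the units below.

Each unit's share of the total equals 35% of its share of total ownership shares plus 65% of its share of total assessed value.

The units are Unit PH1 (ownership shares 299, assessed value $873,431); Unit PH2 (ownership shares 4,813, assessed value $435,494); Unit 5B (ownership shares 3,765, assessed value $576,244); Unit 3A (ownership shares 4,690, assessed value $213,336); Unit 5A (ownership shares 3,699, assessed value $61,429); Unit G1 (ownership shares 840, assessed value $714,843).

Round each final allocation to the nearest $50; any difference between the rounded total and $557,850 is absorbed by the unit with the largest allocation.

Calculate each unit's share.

Unit PH1: $113,350; Unit PH2: $106,850; Unit 5B: $113,300; Unit 3A: $77,500; Unit 5A: $47,650; Unit G1: $99,200

Totals — ownership shares 18,106, assessed value 2,874,777.
Composite weights (35% ownership shares + 65% assessed value): Unit PH1 0.2033; Unit PH2 0.1915; Unit 5B 0.2031; Unit 3A 0.1389; Unit 5A 0.0854; Unit G1 0.1779.
Proportional shares: Unit PH1 113,392.23; Unit PH2 106,831.27; Unit 5B 113,283.21; Unit 3A 77,483.57; Unit 5A 47,636.65; Unit G1 99,223.06.
At nearest $50: Unit PH1 $113,400; Unit PH2 $106,850; Unit 5B $113,300; Unit 3A $77,500; Unit 5A $47,650; Unit G1 $99,200. Sum = $557,900.
Difference $557,850 − $557,900 = −$50 applied to largest allocation (Unit PH1): Unit PH1 becomes $113,350.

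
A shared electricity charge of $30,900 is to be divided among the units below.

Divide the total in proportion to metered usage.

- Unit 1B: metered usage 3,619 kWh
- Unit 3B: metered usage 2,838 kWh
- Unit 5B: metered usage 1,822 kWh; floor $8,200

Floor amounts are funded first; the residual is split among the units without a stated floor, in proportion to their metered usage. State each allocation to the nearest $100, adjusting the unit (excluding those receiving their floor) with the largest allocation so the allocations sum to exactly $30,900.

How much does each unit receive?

Unit 1B: $12,700 · Unit 3B: $10,000 · Unit 5B: $8,200

Minimums first: Unit 5B $8,200. Residual $22,700.
Residual split over remaining metered usage 6,457: Unit 1B 12,722.83 → $12,700; Unit 3B 9,977.17 → $10,000.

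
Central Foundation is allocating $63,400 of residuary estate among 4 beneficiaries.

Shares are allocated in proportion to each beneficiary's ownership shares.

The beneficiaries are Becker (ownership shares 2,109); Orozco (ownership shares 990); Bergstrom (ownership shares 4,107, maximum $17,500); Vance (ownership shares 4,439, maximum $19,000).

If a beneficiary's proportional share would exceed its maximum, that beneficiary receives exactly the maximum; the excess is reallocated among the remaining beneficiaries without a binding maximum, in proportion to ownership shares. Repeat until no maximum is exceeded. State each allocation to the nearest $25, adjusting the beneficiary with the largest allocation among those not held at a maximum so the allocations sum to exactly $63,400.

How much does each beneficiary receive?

Ownership shares total: 11,645.
Pro-rata shares before constraints: Becker 11,482.23; Orozco 5,389.95; Bergstrom 22,360.14; Vance 24,167.68.
Capped: Bergstrom ($17,500), Vance ($19,000); balance $26,900 reallocated over remaining ownership shares 3,099.
Shares after redistribution: Becker 18,306.58 → $18,300; Orozco 8,593.42 → $8,600.

Becker: $18,300 · Orozco: $8,600 · Bergstrom: $17,500 · Vance: $19,000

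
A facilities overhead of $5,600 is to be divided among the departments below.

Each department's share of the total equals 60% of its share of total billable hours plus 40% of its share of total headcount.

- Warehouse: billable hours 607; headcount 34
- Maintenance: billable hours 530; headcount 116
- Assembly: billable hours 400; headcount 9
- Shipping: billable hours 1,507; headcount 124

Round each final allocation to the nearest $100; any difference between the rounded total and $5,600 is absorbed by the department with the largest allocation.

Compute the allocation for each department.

Billable hours total 3,044; headcount total 283.
Combined weights (60% billable hours + 40% headcount): Warehouse 0.1677; Maintenance 0.2684; Assembly 0.0916; Shipping 0.4723.
Pro-rata amounts: Warehouse 939.13; Maintenance 1,503.18; Assembly 512.76; Shipping 2,644.93.
Rounded to nearest $100: Warehouse $900; Maintenance $1,500; Assembly $500; Shipping $2,600. Sum = $5,500.
Difference $5,600 − $5,500 = +$100 applied to largest allocation (Shipping): Shipping becomes $2,700.

Warehouse: $900; Maintenance: $1,500; Assembly: $500; Shipping: $2,700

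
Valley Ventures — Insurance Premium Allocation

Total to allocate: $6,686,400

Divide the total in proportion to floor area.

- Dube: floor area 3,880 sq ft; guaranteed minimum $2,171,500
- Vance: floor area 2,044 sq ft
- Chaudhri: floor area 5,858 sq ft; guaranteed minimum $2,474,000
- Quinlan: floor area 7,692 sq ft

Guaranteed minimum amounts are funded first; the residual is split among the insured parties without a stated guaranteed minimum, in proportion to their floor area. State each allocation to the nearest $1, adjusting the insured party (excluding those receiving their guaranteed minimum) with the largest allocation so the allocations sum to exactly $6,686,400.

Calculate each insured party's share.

Guaranteed amounts: Dube $2,171,500; Chaudhri $2,474,000. Remaining pool $2,040,900.
Remaining pool split over remaining floor area 9,736: Vance 428,471.61 → $428,472; Quinlan 1,612,428.39 → $1,612,428.

Dube: $2,171,500 · Vance: $428,472 · Chaudhri: $2,474,000 · Quinlan: $1,612,428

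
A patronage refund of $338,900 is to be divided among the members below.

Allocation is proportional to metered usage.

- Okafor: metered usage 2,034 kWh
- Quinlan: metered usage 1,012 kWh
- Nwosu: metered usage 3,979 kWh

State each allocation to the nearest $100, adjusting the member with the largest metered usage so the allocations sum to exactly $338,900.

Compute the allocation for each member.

Sum of metered usage: 2,034 + 1,012 + 3,979 = 7,025.
Unrounded shares: Okafor 98,124.21; Quinlan 48,820.90; Nwosu 191,954.89.
At nearest $100: Okafor $98,100; Quinlan $48,800; Nwosu $192,000. Sum = $338,900.
No rounding difference to absorb.

Okafor: $98,100; Quinlan: $48,800; Nwosu: $192,000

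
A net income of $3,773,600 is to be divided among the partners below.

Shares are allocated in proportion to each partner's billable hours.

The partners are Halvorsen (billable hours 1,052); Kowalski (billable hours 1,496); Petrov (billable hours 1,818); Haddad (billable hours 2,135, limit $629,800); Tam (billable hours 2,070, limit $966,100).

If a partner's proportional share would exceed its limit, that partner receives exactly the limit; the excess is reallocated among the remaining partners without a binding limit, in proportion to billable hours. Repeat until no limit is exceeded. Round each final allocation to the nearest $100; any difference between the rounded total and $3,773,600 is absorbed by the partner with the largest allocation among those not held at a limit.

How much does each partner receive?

Halvorsen: $524,700; Kowalski: $746,200; Petrov: $906,800; Haddad: $629,800; Tam: $966,100

Billable hours total: 8,571.
Proportional shares (ignoring caps): Halvorsen 463,169.67; Kowalski 658,651.92; Petrov 800,420.58; Haddad 939,987.87; Tam 911,369.97.
Held at cap: Haddad ($629,800); balance $3,143,800 reallocated over remaining billable hours 6,436.
Held at cap: Tam ($966,100); balance $2,177,700 reallocated over remaining billable hours 4,366.
Shares after redistribution: Halvorsen 524,722.95 → $524,700; Kowalski 746,183.97 → $746,200; Petrov 906,793.08 → $906,800.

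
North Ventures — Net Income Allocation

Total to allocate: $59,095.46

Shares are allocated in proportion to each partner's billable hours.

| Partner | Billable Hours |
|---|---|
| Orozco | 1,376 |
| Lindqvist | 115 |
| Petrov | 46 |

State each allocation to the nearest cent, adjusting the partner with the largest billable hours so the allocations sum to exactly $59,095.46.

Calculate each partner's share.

Orozco: $52,905.24; Lindqvist: $4,421.59; Petrov: $1,768.63

Billable hours total: 1,376 + 115 + 46 = 1,537.
Raw shares: Orozco 52,905.2394; Lindqvist 4,421.5861; Petrov 1,768.6345.
After rounding (cent): Orozco $52,905.24; Lindqvist $4,421.59; Petrov $1,768.63. Sum = $59,095.46.
Sum already equals the total — no adjustment.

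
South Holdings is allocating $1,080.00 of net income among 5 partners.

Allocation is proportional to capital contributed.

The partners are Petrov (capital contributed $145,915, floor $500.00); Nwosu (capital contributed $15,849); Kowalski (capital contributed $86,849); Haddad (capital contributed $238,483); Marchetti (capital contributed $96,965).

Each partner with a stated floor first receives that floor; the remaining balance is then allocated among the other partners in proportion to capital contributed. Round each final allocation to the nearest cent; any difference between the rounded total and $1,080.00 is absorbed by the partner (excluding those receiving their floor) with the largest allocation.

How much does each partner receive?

Guaranteed amounts: Petrov $500.00. Balance $580.00.
Balance split over remaining capital contributed 438,146: Nwosu 20.9803 → $20.98; Kowalski 114.9672 → $114.97; Haddad 315.6942 → $315.69; Marchetti 128.3584 → $128.36.

Petrov: $500.00; Nwosu: $20.98; Kowalski: $114.97; Haddad: $315.69; Marchetti: $128.36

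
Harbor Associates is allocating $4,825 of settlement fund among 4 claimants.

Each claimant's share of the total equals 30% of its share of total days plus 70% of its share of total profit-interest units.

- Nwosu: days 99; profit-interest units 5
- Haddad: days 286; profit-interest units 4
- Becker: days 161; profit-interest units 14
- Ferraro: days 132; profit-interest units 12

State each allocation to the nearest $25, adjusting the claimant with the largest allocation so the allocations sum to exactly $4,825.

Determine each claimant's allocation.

Nwosu: $700 · Haddad: $1,000 · Becker: $1,675 · Ferraro: $1,450

Days total 678; profit-interest units total 35.
Composite weights (30% days + 70% profit-interest units): Nwosu 0.1438; Haddad 0.2065; Becker 0.3512; Ferraro 0.2984.
Unrounded shares: Nwosu 693.86; Haddad 996.60; Becker 1,694.73; Ferraro 1,439.81.
After rounding ($25): Nwosu $700; Haddad $1,000; Becker $1,700; Ferraro $1,450. Sum = $4,850.
Difference $4,825 − $4,850 = −$25 applied to largest allocation (Becker): Becker becomes $1,675.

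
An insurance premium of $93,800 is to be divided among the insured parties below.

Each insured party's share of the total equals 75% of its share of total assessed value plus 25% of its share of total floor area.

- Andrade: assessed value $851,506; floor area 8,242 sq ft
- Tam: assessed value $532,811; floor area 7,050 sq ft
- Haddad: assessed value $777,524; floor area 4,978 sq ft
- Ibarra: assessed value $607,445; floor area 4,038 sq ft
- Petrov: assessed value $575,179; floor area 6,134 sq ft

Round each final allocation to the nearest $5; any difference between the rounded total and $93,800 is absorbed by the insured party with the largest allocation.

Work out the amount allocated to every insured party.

Assessed value total 3,344,465; floor area total 30,442.
Composite weights (75% assessed value + 25% floor area): Andrade 0.2586; Tam 0.1774; Haddad 0.2152; Ibarra 0.1694; Petrov 0.1794.
Proportional shares: Andrade 24,260.18; Tam 16,638.29; Haddad 20,189.67; Ibarra 15,888.00; Petrov 16,823.88.
Rounded to nearest $5: Andrade $24,260; Tam $16,640; Haddad $20,190; Ibarra $15,890; Petrov $16,825. Sum = $93,805.
Difference $93,800 − $93,805 = −$5 applied to largest allocation (Andrade): Andrade becomes $24,255.

Andrade: $24,255 | Tam: $16,640 | Haddad: $20,190 | Ibarra: $15,890 | Petrov: $16,825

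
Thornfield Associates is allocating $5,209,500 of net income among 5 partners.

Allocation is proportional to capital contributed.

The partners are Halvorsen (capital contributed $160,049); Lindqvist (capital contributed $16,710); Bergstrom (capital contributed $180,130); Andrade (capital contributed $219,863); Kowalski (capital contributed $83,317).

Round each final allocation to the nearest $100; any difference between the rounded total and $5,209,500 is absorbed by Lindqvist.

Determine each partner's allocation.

Halvorsen: $1,263,200 · Lindqvist: $131,800 · Bergstrom: $1,421,700 · Andrade: $1,735,200 · Kowalski: $657,600

Capital contributed total: 660,069.
Unrounded shares: Halvorsen 160,049/660,069 × $5,209,500 = 1,263,163.80; Lindqvist 16,710/660,069 × $5,209,500 = 131,881.28; Bergstrom 180,130/660,069 × $5,209,500 = 1,421,650.21; Andrade 219,863/660,069 × $5,209,500 = 1,735,237.22; Kowalski 83,317/660,069 × $5,209,500 = 657,567.48.
After rounding ($100): Halvorsen $1,263,200; Lindqvist $131,900; Bergstrom $1,421,700; Andrade $1,735,200; Kowalski $657,600. Sum = $5,209,600.
Difference $5,209,500 − $5,209,600 = −$100 applied to Lindqvist: Lindqvist becomes $131,800.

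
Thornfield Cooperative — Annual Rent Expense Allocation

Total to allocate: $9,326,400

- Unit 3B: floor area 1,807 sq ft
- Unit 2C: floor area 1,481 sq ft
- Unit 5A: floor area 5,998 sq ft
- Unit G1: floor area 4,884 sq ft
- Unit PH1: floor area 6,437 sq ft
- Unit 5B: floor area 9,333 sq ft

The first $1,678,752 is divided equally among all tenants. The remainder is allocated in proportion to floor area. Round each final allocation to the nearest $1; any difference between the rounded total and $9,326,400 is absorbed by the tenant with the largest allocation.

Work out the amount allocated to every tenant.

Equal tier: $1,678,752 ÷ 6 = $279,792 apiece.
Remainder $7,647,648 by floor area (total 29,940): Unit 3B 461,566.46 → $461,566; Unit 2C 378,295.48 → $378,295; Unit 5A 1,532,083.92 → $1,532,084; Unit G1 1,247,532.16 → $1,247,532; Unit PH1 1,644,218.78 → $1,644,219; Unit 5B 2,383,951.20 → $2,383,951.
Rounding difference +$1 on remainder applied to Unit 5B.
Totals: Unit 3B $279,792 + $461,566 = $741,358; Unit 2C $279,792 + $378,295 = $658,087; Unit 5A $279,792 + $1,532,084 = $1,811,876; Unit G1 $279,792 + $1,247,532 = $1,527,324; Unit PH1 $279,792 + $1,644,219 = $1,924,011; Unit 5B $279,792 + $2,383,952 = $2,663,744.

Unit 3B: $741,358; Unit 2C: $658,087; Unit 5A: $1,811,876; Unit G1: $1,527,324; Unit PH1: $1,924,011; Unit 5B: $2,663,744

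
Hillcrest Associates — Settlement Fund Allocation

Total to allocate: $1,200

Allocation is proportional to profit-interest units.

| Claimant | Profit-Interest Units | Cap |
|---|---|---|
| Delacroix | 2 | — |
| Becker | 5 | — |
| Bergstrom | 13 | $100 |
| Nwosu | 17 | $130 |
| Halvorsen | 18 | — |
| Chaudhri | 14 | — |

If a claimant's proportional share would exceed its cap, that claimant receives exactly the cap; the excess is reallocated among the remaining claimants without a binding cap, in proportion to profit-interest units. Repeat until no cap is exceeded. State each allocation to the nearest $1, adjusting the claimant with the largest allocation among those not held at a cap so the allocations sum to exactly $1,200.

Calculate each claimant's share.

Sum of profit-interest units: 69.
Unconstrained shares: Delacroix 34.78; Becker 86.96; Bergstrom 226.09; Nwosu 295.65; Halvorsen 313.04; Chaudhri 243.48.
Held at cap: Bergstrom ($100), Nwosu ($130); residual $970 reallocated over remaining profit-interest units 39.
Remaining shares: Delacroix 49.74 → $50; Becker 124.36 → $124; Halvorsen 447.69 → $448; Chaudhri 348.21 → $348.

Delacroix: $50 | Becker: $124 | Bergstrom: $100 | Nwosu: $130 | Halvorsen: $448 | Chaudhri: $348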